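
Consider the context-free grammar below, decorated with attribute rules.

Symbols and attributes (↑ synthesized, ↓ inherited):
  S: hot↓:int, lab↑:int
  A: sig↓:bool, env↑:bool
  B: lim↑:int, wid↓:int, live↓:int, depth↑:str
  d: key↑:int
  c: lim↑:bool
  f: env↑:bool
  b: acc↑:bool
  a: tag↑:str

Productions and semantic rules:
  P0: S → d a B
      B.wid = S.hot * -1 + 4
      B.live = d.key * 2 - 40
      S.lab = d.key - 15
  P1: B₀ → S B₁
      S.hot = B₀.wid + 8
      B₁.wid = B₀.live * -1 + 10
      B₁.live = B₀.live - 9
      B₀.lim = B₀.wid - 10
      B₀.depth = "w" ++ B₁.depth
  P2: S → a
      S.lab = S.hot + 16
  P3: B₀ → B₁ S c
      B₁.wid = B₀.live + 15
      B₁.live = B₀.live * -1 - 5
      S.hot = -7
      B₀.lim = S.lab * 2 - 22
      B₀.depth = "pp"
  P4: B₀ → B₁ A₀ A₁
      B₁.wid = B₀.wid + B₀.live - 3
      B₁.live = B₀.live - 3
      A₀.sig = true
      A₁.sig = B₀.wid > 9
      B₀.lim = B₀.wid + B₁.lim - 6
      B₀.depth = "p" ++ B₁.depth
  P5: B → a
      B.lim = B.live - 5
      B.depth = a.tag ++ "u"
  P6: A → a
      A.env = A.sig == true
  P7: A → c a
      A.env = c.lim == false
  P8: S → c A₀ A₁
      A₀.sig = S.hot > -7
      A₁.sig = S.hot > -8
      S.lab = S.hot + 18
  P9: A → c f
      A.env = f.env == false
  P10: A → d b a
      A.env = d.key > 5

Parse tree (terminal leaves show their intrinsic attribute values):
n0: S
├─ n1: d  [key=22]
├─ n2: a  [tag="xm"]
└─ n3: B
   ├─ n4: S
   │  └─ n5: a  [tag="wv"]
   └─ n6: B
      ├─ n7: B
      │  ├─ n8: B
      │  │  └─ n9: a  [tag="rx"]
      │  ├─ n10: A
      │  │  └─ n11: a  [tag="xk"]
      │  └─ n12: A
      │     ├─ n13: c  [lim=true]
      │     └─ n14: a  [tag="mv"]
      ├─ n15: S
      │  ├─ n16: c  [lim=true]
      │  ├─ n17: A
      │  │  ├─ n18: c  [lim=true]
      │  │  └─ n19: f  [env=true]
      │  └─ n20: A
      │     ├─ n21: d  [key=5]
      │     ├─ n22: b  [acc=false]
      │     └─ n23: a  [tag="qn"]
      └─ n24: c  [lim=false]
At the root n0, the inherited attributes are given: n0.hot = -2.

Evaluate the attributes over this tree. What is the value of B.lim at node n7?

-4

1. n0.hot = -2  [given at root]
2. n1.key = 22  [terminal]
3. n2.tag = "xm"  [terminal]
4. n3.wid = 6  [S.hot * -1 + 4]
5. n3.live = 4  [d.key * 2 - 40]
6. n4.hot = 14  [B₀.wid + 8]
7. n5.tag = "wv"  [terminal]
8. n4.lab = 30  [S.hot + 16]
9. n6.wid = 6  [B₀.live * -1 + 10]
10. n6.live = -5  [B₀.live - 9]
11. n7.wid = 10  [B₀.live + 15]
12. n7.live = 0  [B₀.live * -1 - 5]
13. n8.wid = 7  [B₀.wid + B₀.live - 3]
14. n8.live = -3  [B₀.live - 3]
15. n9.tag = "rx"  [terminal]
16. n8.lim = -8  [B.live - 5]
17. n8.depth = "rxu"  [a.tag ++ "u"]
18. n10.sig = true  [true]
19. n11.tag = "xk"  [terminal]
20. n10.env = true  [A.sig == true]
21. n12.sig = true  [B₀.wid > 9]
22. n13.lim = true  [terminal]
23. n14.tag = "mv"  [terminal]
24. n12.env = false  [c.lim == false]
25. n7.lim = -4  [B₀.wid + B₁.lim - 6]
26. n7.depth = "prxu"  ["p" ++ B₁.depth]
27. n15.hot = -7  [-7]
28. n16.lim = true  [terminal]
29. n17.sig = false  [S.hot > -7]
30. n18.lim = true  [terminal]
31. n19.env = true  [terminal]
32. n17.env = false  [f.env == false]
33. n20.sig = true  [S.hot > -8]
34. n21.key = 5  [terminal]
35. n22.acc = false  [terminal]
36. n23.tag = "qn"  [terminal]
37. n20.env = false  [d.key > 5]
38. n15.lab = 11  [S.hot + 18]
39. n24.lim = false  [terminal]
40. n6.lim = 0  [S.lab * 2 - 22]
41. n6.depth = "pp"  ["pp"]
42. n3.lim = -4  [B₀.wid - 10]
43. n3.depth = "wpp"  ["w" ++ B₁.depth]
44. n0.lab = 7  [d.key - 15]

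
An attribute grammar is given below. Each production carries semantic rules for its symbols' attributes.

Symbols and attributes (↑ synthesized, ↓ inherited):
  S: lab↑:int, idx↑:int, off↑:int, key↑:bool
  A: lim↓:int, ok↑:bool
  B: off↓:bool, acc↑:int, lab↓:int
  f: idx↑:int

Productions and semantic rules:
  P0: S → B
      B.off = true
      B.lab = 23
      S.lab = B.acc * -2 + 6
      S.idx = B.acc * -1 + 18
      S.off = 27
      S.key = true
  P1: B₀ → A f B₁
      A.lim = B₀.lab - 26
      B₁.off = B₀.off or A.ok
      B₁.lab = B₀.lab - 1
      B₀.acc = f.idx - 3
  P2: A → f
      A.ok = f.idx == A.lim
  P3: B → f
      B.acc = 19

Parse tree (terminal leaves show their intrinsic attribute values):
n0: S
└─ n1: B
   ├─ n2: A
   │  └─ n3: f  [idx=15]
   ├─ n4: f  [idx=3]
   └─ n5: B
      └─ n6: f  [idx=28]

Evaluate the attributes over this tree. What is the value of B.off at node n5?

1. n1.off = true  [true]
2. n1.lab = 23  [23]
3. n2.lim = -3  [B₀.lab - 26]
4. n3.idx = 15  [terminal]
5. n2.ok = false  [f.idx == A.lim]
6. n4.idx = 3  [terminal]
7. n5.off = true  [B₀.off or A.ok]
8. n5.lab = 22  [B₀.lab - 1]
9. n6.idx = 28  [terminal]
10. n5.acc = 19  [19]
11. n1.acc = 0  [f.idx - 3]
12. n0.lab = 6  [B.acc * -2 + 6]
13. n0.idx = 18  [B.acc * -1 + 18]
14. n0.off = 27  [27]
15. n0.key = true  [true]

true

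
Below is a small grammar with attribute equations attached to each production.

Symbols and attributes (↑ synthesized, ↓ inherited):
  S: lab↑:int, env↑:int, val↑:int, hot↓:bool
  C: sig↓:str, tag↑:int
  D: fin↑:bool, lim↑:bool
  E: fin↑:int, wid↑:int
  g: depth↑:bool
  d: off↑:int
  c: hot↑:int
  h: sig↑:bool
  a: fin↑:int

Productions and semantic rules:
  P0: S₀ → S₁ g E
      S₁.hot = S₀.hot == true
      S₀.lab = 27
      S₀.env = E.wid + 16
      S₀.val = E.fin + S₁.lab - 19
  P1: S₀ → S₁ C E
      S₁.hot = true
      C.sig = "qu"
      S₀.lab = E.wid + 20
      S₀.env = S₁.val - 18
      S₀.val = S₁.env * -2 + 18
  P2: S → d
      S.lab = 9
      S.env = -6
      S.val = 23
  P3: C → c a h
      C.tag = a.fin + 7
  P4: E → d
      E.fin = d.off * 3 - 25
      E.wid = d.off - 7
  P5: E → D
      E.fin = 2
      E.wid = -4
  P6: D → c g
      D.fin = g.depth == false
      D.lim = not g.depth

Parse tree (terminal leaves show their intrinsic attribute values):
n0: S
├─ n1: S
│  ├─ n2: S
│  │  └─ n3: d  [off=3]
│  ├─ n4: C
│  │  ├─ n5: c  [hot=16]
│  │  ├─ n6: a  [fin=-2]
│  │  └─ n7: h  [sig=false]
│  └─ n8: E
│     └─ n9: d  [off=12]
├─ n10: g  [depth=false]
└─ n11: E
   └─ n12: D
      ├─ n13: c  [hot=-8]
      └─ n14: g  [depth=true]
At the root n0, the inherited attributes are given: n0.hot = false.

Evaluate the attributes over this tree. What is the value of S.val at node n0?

1. n0.hot = false  [given at root]
2. n1.hot = false  [S₀.hot == true]
3. n2.hot = true  [true]
4. n3.off = 3  [terminal]
5. n2.lab = 9  [9]
6. n2.env = -6  [-6]
7. n2.val = 23  [23]
8. n4.sig = "qu"  ["qu"]
9. n5.hot = 16  [terminal]
10. n6.fin = -2  [terminal]
11. n7.sig = false  [terminal]
12. n4.tag = 5  [a.fin + 7]
13. n9.off = 12  [terminal]
14. n8.fin = 11  [d.off * 3 - 25]
15. n8.wid = 5  [d.off - 7]
16. n1.lab = 25  [E.wid + 20]
17. n1.env = 5  [S₁.val - 18]
18. n1.val = 30  [S₁.env * -2 + 18]
19. n10.depth = false  [terminal]
20. n13.hot = -8  [terminal]
21. n14.depth = true  [terminal]
22. n12.fin = false  [g.depth == false]
23. n12.lim = false  [not g.depth]
24. n11.fin = 2  [2]
25. n11.wid = -4  [-4]
26. n0.lab = 27  [27]
27. n0.env = 12  [E.wid + 16]
28. n0.val = 8  [E.fin + S₁.lab - 19]

8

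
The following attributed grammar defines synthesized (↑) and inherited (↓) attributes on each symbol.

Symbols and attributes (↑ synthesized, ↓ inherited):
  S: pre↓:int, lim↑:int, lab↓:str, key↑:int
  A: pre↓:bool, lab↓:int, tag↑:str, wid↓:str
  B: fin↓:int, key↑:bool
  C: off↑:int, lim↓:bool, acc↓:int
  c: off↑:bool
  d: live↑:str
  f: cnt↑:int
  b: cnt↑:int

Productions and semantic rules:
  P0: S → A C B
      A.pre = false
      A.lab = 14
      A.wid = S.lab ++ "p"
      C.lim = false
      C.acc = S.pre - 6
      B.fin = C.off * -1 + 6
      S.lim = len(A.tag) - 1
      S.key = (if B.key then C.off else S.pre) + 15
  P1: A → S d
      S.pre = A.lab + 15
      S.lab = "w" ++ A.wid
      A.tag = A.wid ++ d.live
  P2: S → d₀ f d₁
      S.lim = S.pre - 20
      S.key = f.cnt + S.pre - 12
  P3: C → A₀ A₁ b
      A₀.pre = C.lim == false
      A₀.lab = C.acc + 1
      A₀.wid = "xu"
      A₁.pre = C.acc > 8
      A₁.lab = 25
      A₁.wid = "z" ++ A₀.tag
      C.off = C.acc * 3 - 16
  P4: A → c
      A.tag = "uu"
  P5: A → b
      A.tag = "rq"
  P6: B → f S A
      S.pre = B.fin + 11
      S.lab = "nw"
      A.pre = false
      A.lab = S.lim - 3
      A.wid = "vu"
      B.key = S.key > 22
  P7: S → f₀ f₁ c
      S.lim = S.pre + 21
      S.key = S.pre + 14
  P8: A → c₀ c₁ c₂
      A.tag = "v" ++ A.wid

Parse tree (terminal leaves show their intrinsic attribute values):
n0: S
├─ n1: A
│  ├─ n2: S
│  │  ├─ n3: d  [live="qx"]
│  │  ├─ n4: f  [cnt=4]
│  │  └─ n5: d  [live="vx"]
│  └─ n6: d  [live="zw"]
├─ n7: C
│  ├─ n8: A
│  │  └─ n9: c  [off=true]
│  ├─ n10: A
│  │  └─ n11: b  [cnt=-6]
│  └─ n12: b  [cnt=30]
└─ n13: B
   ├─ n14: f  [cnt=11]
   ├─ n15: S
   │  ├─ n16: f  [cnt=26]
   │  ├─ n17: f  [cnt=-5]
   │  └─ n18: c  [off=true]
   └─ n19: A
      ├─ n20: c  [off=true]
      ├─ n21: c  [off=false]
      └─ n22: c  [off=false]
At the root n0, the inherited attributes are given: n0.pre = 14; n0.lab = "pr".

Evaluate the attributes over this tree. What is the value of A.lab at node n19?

27

1. n0.pre = 14  [given at root]
2. n0.lab = "pr"  [given at root]
3. n1.pre = false  [false]
4. n1.lab = 14  [14]
5. n1.wid = "prp"  [S.lab ++ "p"]
6. n2.pre = 29  [A.lab + 15]
7. n2.lab = "wprp"  ["w" ++ A.wid]
8. n3.live = "qx"  [terminal]
9. n4.cnt = 4  [terminal]
10. n5.live = "vx"  [terminal]
11. n2.lim = 9  [S.pre - 20]
12. n2.key = 21  [f.cnt + S.pre - 12]
13. n6.live = "zw"  [terminal]
14. n1.tag = "prpzw"  [A.wid ++ d.live]
15. n7.lim = false  [false]
16. n7.acc = 8  [S.pre - 6]
17. n8.pre = true  [C.lim == false]
18. n8.lab = 9  [C.acc + 1]
19. n8.wid = "xu"  ["xu"]
20. n9.off = true  [terminal]
21. n8.tag = "uu"  ["uu"]
22. n10.pre = false  [C.acc > 8]
23. n10.lab = 25  [25]
24. n10.wid = "zuu"  ["z" ++ A₀.tag]
25. n11.cnt = -6  [terminal]
26. n10.tag = "rq"  ["rq"]
27. n12.cnt = 30  [terminal]
28. n7.off = 8  [C.acc * 3 - 16]
29. n13.fin = -2  [C.off * -1 + 6]
30. n14.cnt = 11  [terminal]
31. n15.pre = 9  [B.fin + 11]
32. n15.lab = "nw"  ["nw"]
33. n16.cnt = 26  [terminal]
34. n17.cnt = -5  [terminal]
35. n18.off = true  [terminal]
36. n15.lim = 30  [S.pre + 21]
37. n15.key = 23  [S.pre + 14]
38. n19.pre = false  [false]
39. n19.lab = 27  [S.lim - 3]
40. n19.wid = "vu"  ["vu"]
41. n20.off = true  [terminal]
42. n21.off = false  [terminal]
43. n22.off = false  [terminal]
44. n19.tag = "vvu"  ["v" ++ A.wid]
45. n13.key = true  [S.key > 22]
46. n0.lim = 4  [len(A.tag) - 1]
47. n0.key = 23  [(if B.key then C.off else S.pre) + 15]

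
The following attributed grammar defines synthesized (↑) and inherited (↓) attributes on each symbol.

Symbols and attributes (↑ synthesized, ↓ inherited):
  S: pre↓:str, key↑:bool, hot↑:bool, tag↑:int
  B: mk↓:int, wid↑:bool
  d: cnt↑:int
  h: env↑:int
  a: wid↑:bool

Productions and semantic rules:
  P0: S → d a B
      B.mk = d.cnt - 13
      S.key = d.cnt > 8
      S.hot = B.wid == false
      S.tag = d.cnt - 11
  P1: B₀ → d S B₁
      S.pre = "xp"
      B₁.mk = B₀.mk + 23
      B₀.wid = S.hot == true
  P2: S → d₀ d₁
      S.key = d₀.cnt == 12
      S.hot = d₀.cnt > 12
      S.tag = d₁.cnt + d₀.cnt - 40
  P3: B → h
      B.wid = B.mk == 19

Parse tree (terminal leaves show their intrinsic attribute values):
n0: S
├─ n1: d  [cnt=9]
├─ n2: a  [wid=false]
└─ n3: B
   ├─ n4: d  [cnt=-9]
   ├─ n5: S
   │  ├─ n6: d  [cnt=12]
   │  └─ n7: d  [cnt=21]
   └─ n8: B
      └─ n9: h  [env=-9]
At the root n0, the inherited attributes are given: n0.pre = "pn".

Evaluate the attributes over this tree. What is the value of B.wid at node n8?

true

1. n0.pre = "pn"  [given at root]
2. n1.cnt = 9  [terminal]
3. n2.wid = false  [terminal]
4. n3.mk = -4  [d.cnt - 13]
5. n4.cnt = -9  [terminal]
6. n5.pre = "xp"  ["xp"]
7. n6.cnt = 12  [terminal]
8. n7.cnt = 21  [terminal]
9. n5.key = true  [d₀.cnt == 12]
10. n5.hot = false  [d₀.cnt > 12]
11. n5.tag = -7  [d₁.cnt + d₀.cnt - 40]
12. n8.mk = 19  [B₀.mk + 23]
13. n9.env = -9  [terminal]
14. n8.wid = true  [B.mk == 19]
15. n3.wid = false  [S.hot == true]
16. n0.key = true  [d.cnt > 8]
17. n0.hot = true  [B.wid == false]
18. n0.tag = -2  [d.cnt - 11]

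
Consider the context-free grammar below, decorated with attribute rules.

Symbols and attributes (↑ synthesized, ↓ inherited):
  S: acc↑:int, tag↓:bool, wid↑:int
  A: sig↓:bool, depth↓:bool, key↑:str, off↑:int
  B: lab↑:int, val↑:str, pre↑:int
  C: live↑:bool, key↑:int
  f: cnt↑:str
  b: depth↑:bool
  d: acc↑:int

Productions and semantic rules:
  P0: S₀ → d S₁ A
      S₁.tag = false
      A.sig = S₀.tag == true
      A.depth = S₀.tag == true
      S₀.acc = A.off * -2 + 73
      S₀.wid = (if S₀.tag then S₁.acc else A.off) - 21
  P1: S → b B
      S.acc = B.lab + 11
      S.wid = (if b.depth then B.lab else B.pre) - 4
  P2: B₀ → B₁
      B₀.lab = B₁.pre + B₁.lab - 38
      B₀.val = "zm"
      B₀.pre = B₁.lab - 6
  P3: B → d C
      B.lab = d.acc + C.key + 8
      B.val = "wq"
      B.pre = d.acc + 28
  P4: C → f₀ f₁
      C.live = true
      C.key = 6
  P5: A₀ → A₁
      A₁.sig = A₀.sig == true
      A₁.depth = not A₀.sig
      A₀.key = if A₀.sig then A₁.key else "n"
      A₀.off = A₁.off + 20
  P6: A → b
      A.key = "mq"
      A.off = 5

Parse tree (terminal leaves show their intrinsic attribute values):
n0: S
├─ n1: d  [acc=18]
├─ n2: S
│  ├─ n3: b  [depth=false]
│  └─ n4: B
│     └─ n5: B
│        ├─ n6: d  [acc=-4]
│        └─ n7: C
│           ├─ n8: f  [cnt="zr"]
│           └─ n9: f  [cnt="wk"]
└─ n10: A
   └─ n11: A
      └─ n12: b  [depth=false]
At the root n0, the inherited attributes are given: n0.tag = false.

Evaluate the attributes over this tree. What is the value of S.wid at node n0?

4

1. n0.tag = false  [given at root]
2. n1.acc = 18  [terminal]
3. n2.tag = false  [false]
4. n3.depth = false  [terminal]
5. n6.acc = -4  [terminal]
6. n8.cnt = "zr"  [terminal]
7. n9.cnt = "wk"  [terminal]
8. n7.live = true  [true]
9. n7.key = 6  [6]
10. n5.lab = 10  [d.acc + C.key + 8]
11. n5.val = "wq"  ["wq"]
12. n5.pre = 24  [d.acc + 28]
13. n4.lab = -4  [B₁.pre + B₁.lab - 38]
14. n4.val = "zm"  ["zm"]
15. n4.pre = 4  [B₁.lab - 6]
16. n2.acc = 7  [B.lab + 11]
17. n2.wid = 0  [(if b.depth then B.lab else B.pre) - 4]
18. n10.sig = false  [S₀.tag == true]
19. n10.depth = false  [S₀.tag == true]
20. n11.sig = false  [A₀.sig == true]
21. n11.depth = true  [not A₀.sig]
22. n12.depth = false  [terminal]
23. n11.key = "mq"  ["mq"]
24. n11.off = 5  [5]
25. n10.key = "n"  [if A₀.sig then A₁.key else "n"]
26. n10.off = 25  [A₁.off + 20]
27. n0.acc = 23  [A.off * -2 + 73]
28. n0.wid = 4  [(if S₀.tag then S₁.acc else A.off) - 21]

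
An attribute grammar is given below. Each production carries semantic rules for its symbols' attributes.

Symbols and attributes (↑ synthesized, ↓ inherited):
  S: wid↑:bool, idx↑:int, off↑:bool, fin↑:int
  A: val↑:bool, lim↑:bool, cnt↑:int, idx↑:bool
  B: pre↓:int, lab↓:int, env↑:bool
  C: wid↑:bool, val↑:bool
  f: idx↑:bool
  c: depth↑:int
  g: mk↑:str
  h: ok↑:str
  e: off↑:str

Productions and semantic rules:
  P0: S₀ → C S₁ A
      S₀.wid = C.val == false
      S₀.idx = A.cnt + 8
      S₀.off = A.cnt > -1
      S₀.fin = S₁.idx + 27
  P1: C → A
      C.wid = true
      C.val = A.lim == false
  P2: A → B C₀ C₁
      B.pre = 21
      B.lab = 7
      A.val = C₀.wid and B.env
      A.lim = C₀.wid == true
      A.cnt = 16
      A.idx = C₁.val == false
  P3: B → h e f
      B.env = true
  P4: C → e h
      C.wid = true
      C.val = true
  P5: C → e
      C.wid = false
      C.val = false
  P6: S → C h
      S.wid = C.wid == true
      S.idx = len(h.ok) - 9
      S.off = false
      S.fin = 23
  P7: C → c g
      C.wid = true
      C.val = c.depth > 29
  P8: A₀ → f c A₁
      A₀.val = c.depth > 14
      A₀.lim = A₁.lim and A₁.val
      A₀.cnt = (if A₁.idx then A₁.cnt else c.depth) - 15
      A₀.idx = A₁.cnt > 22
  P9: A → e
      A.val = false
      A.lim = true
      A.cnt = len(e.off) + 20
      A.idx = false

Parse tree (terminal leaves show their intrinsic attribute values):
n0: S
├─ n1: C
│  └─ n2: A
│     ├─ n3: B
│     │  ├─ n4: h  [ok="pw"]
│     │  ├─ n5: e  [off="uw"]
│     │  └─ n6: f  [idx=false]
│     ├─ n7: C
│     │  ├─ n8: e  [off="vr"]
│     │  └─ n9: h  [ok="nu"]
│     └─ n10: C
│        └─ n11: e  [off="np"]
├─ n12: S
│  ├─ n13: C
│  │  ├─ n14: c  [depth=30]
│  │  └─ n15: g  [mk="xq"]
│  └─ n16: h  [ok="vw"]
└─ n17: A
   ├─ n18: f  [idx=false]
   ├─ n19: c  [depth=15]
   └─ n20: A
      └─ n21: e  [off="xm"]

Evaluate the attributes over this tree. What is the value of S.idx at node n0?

8

1. n3.pre = 21  [21]
2. n3.lab = 7  [7]
3. n4.ok = "pw"  [terminal]
4. n5.off = "uw"  [terminal]
5. n6.idx = false  [terminal]
6. n3.env = true  [true]
7. n8.off = "vr"  [terminal]
8. n9.ok = "nu"  [terminal]
9. n7.wid = true  [true]
10. n7.val = true  [true]
11. n11.off = "np"  [terminal]
12. n10.wid = false  [false]
13. n10.val = false  [false]
14. n2.val = true  [C₀.wid and B.env]
15. n2.lim = true  [C₀.wid == true]
16. n2.cnt = 16  [16]
17. n2.idx = true  [C₁.val == false]
18. n1.wid = true  [true]
19. n1.val = false  [A.lim == false]
20. n14.depth = 30  [terminal]
21. n15.mk = "xq"  [terminal]
22. n13.wid = true  [true]
23. n13.val = true  [c.depth > 29]
24. n16.ok = "vw"  [terminal]
25. n12.wid = true  [C.wid == true]
26. n12.idx = -7  [len(h.ok) - 9]
27. n12.off = false  [false]
28. n12.fin = 23  [23]
29. n18.idx = false  [terminal]
30. n19.depth = 15  [terminal]
31. n21.off = "xm"  [terminal]
32. n20.val = false  [false]
33. n20.lim = true  [true]
34. n20.cnt = 22  [len(e.off) + 20]
35. n20.idx = false  [false]
36. n17.val = true  [c.depth > 14]
37. n17.lim = false  [A₁.lim and A₁.val]
38. n17.cnt = 0  [(if A₁.idx then A₁.cnt else c.depth) - 15]
39. n17.idx = false  [A₁.cnt > 22]
40. n0.wid = true  [C.val == false]
41. n0.idx = 8  [A.cnt + 8]
42. n0.off = true  [A.cnt > -1]
43. n0.fin = 20  [S₁.idx + 27]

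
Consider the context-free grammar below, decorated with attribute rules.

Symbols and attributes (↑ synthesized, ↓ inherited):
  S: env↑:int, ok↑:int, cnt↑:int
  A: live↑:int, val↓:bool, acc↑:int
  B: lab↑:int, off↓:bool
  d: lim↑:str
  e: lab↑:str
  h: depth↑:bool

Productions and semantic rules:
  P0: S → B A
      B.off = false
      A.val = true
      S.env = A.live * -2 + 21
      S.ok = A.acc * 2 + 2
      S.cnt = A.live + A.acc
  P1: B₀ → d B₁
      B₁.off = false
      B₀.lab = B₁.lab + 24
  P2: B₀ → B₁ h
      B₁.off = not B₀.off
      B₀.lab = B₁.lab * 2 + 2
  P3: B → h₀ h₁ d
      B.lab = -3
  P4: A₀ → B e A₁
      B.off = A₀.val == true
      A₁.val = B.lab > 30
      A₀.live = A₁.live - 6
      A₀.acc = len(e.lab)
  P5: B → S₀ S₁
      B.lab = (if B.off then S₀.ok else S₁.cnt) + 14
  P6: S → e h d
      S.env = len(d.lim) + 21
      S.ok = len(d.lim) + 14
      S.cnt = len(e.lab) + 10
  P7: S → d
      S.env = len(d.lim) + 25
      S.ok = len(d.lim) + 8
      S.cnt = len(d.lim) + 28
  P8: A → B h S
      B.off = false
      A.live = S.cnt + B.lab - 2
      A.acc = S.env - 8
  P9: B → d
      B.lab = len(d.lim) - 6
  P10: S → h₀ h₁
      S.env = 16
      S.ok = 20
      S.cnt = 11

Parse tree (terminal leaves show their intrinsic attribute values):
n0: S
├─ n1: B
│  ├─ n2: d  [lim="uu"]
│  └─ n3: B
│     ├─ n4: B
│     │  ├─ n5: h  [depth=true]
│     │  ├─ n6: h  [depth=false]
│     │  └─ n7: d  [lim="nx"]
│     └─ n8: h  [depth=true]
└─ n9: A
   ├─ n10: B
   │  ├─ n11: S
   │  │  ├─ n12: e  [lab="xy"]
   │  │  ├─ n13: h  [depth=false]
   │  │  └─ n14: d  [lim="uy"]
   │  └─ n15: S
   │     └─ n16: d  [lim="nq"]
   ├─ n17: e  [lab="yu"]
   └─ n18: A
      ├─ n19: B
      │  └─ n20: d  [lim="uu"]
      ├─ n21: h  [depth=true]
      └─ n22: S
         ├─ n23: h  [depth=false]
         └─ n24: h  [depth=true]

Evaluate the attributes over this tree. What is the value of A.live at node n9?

-1

1. n1.off = false  [false]
2. n2.lim = "uu"  [terminal]
3. n3.off = false  [false]
4. n4.off = true  [not B₀.off]
5. n5.depth = true  [terminal]
6. n6.depth = false  [terminal]
7. n7.lim = "nx"  [terminal]
8. n4.lab = -3  [-3]
9. n8.depth = true  [terminal]
10. n3.lab = -4  [B₁.lab * 2 + 2]
11. n1.lab = 20  [B₁.lab + 24]
12. n9.val = true  [true]
13. n10.off = true  [A₀.val == true]
14. n12.lab = "xy"  [terminal]
15. n13.depth = false  [terminal]
16. n14.lim = "uy"  [terminal]
17. n11.env = 23  [len(d.lim) + 21]
18. n11.ok = 16  [len(d.lim) + 14]
19. n11.cnt = 12  [len(e.lab) + 10]
20. n16.lim = "nq"  [terminal]
21. n15.env = 27  [len(d.lim) + 25]
22. n15.ok = 10  [len(d.lim) + 8]
23. n15.cnt = 30  [len(d.lim) + 28]
24. n10.lab = 30  [(if B.off then S₀.ok else S₁.cnt) + 14]
25. n17.lab = "yu"  [terminal]
26. n18.val = false  [B.lab > 30]
27. n19.off = false  [false]
28. n20.lim = "uu"  [terminal]
29. n19.lab = -4  [len(d.lim) - 6]
30. n21.depth = true  [terminal]
31. n23.depth = false  [terminal]
32. n24.depth = true  [terminal]
33. n22.env = 16  [16]
34. n22.ok = 20  [20]
35. n22.cnt = 11  [11]
36. n18.live = 5  [S.cnt + B.lab - 2]
37. n18.acc = 8  [S.env - 8]
38. n9.live = -1  [A₁.live - 6]
39. n9.acc = 2  [len(e.lab)]
40. n0.env = 23  [A.live * -2 + 21]
41. n0.ok = 6  [A.acc * 2 + 2]
42. n0.cnt = 1  [A.live + A.acc]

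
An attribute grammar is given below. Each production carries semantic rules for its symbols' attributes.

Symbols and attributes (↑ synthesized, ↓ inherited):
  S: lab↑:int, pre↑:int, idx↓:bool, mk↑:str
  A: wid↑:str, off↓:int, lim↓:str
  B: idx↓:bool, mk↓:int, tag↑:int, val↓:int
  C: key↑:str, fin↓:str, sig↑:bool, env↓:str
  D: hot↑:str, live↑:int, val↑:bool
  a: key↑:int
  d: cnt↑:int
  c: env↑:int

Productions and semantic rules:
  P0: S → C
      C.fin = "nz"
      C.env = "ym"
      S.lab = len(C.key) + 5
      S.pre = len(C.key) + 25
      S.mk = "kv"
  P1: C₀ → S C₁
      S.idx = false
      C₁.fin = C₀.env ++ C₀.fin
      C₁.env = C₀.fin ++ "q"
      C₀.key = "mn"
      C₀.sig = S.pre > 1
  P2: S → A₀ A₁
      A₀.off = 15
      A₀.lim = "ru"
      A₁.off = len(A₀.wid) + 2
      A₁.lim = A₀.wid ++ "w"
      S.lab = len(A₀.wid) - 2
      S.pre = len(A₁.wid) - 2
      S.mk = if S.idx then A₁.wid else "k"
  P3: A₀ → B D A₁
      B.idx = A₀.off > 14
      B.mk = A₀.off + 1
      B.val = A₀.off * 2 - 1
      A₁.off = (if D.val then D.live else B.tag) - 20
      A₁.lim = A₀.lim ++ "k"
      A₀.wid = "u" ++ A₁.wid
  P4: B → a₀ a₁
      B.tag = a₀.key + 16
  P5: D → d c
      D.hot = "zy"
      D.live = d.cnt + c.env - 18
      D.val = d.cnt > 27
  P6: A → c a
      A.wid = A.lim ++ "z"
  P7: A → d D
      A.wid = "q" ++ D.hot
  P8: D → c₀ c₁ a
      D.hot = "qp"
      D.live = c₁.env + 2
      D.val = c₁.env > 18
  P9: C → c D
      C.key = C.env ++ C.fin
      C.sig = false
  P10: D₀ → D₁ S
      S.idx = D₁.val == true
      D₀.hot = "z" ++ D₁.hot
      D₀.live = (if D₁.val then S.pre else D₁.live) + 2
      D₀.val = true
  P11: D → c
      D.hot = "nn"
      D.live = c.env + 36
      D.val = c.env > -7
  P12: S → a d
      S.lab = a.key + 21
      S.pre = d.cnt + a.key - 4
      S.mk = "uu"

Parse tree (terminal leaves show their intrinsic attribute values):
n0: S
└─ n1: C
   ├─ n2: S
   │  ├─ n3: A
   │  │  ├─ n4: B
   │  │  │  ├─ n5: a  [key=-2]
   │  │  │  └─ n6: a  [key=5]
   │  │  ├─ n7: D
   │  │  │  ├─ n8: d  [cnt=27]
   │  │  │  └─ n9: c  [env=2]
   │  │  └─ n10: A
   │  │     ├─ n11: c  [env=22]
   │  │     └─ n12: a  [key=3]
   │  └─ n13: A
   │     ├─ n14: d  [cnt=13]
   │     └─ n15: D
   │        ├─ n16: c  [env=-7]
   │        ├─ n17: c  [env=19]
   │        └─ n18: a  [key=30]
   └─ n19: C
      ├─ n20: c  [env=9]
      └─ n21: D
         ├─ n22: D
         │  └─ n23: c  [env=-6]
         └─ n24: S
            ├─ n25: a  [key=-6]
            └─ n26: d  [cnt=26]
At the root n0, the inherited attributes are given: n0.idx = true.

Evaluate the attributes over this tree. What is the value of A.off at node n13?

7

1. n0.idx = true  [given at root]
2. n1.fin = "nz"  ["nz"]
3. n1.env = "ym"  ["ym"]
4. n2.idx = false  [false]
5. n3.off = 15  [15]
6. n3.lim = "ru"  ["ru"]
7. n4.idx = true  [A₀.off > 14]
8. n4.mk = 16  [A₀.off + 1]
9. n4.val = 29  [A₀.off * 2 - 1]
10. n5.key = -2  [terminal]
11. n6.key = 5  [terminal]
12. n4.tag = 14  [a₀.key + 16]
13. n8.cnt = 27  [terminal]
14. n9.env = 2  [terminal]
15. n7.hot = "zy"  ["zy"]
16. n7.live = 11  [d.cnt + c.env - 18]
17. n7.val = false  [d.cnt > 27]
18. n10.off = -6  [(if D.val then D.live else B.tag) - 20]
19. n10.lim = "ruk"  [A₀.lim ++ "k"]
20. n11.env = 22  [terminal]
21. n12.key = 3  [terminal]
22. n10.wid = "rukz"  [A.lim ++ "z"]
23. n3.wid = "urukz"  ["u" ++ A₁.wid]
24. n13.off = 7  [len(A₀.wid) + 2]
25. n13.lim = "urukzw"  [A₀.wid ++ "w"]
26. n14.cnt = 13  [terminal]
27. n16.env = -7  [terminal]
28. n17.env = 19  [terminal]
29. n18.key = 30  [terminal]
30. n15.hot = "qp"  ["qp"]
31. n15.live = 21  [c₁.env + 2]
32. n15.val = true  [c₁.env > 18]
33. n13.wid = "qqp"  ["q" ++ D.hot]
34. n2.lab = 3  [len(A₀.wid) - 2]
35. n2.pre = 1  [len(A₁.wid) - 2]
36. n2.mk = "k"  [if S.idx then A₁.wid else "k"]
37. n19.fin = "ymnz"  [C₀.env ++ C₀.fin]
38. n19.env = "nzq"  [C₀.fin ++ "q"]
39. n20.env = 9  [terminal]
40. n23.env = -6  [terminal]
41. n22.hot = "nn"  ["nn"]
42. n22.live = 30  [c.env + 36]
43. n22.val = true  [c.env > -7]
44. n24.idx = true  [D₁.val == true]
45. n25.key = -6  [terminal]
46. n26.cnt = 26  [terminal]
47. n24.lab = 15  [a.key + 21]
48. n24.pre = 16  [d.cnt + a.key - 4]
49. n24.mk = "uu"  ["uu"]
50. n21.hot = "znn"  ["z" ++ D₁.hot]
51. n21.live = 18  [(if D₁.val then S.pre else D₁.live) + 2]
52. n21.val = true  [true]
53. n19.key = "nzqymnz"  [C.env ++ C.fin]
54. n19.sig = false  [false]
55. n1.key = "mn"  ["mn"]
56. n1.sig = false  [S.pre > 1]
57. n0.lab = 7  [len(C.key) + 5]
58. n0.pre = 27  [len(C.key) + 25]
59. n0.mk = "kv"  ["kv"]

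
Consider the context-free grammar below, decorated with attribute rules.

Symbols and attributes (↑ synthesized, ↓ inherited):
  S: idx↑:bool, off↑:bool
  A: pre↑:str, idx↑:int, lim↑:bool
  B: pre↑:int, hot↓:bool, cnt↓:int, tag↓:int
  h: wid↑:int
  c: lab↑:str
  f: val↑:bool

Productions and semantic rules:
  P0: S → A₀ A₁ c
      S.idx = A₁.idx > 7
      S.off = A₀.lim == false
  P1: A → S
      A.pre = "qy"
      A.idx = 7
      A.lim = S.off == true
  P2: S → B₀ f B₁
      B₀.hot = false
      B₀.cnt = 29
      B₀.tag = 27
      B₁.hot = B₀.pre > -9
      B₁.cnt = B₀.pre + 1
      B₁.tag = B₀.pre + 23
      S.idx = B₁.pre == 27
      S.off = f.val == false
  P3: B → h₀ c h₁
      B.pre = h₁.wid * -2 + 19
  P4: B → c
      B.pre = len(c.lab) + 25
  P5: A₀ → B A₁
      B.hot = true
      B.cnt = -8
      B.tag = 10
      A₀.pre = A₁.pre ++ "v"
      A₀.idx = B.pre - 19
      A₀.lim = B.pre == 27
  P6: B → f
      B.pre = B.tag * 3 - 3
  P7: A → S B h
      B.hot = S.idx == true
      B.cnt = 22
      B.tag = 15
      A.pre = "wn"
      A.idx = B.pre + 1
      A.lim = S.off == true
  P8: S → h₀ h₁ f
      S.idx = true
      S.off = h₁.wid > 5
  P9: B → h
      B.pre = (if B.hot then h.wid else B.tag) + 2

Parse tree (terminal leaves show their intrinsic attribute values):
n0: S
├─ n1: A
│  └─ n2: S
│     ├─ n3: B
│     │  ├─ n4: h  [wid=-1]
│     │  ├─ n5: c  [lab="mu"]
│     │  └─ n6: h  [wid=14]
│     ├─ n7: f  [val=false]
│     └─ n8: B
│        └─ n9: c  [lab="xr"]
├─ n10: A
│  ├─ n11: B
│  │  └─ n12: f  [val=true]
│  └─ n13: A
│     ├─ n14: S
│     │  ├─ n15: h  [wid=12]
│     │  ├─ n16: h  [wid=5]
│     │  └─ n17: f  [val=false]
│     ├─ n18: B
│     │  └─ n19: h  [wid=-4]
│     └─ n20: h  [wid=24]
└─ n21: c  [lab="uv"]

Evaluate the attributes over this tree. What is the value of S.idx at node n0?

true

1. n3.hot = false  [false]
2. n3.cnt = 29  [29]
3. n3.tag = 27  [27]
4. n4.wid = -1  [terminal]
5. n5.lab = "mu"  [terminal]
6. n6.wid = 14  [terminal]
7. n3.pre = -9  [h₁.wid * -2 + 19]
8. n7.val = false  [terminal]
9. n8.hot = false  [B₀.pre > -9]
10. n8.cnt = -8  [B₀.pre + 1]
11. n8.tag = 14  [B₀.pre + 23]
12. n9.lab = "xr"  [terminal]
13. n8.pre = 27  [len(c.lab) + 25]
14. n2.idx = true  [B₁.pre == 27]
15. n2.off = true  [f.val == false]
16. n1.pre = "qy"  ["qy"]
17. n1.idx = 7  [7]
18. n1.lim = true  [S.off == true]
19. n11.hot = true  [true]
20. n11.cnt = -8  [-8]
21. n11.tag = 10  [10]
22. n12.val = true  [terminal]
23. n11.pre = 27  [B.tag * 3 - 3]
24. n15.wid = 12  [terminal]
25. n16.wid = 5  [terminal]
26. n17.val = false  [terminal]
27. n14.idx = true  [true]
28. n14.off = false  [h₁.wid > 5]
29. n18.hot = true  [S.idx == true]
30. n18.cnt = 22  [22]
31. n18.tag = 15  [15]
32. n19.wid = -4  [terminal]
33. n18.pre = -2  [(if B.hot then h.wid else B.tag) + 2]
34. n20.wid = 24  [terminal]
35. n13.pre = "wn"  ["wn"]
36. n13.idx = -1  [B.pre + 1]
37. n13.lim = false  [S.off == true]
38. n10.pre = "wnv"  [A₁.pre ++ "v"]
39. n10.idx = 8  [B.pre - 19]
40. n10.lim = true  [B.pre == 27]
41. n21.lab = "uv"  [terminal]
42. n0.idx = true  [A₁.idx > 7]
43. n0.off = false  [A₀.lim == false]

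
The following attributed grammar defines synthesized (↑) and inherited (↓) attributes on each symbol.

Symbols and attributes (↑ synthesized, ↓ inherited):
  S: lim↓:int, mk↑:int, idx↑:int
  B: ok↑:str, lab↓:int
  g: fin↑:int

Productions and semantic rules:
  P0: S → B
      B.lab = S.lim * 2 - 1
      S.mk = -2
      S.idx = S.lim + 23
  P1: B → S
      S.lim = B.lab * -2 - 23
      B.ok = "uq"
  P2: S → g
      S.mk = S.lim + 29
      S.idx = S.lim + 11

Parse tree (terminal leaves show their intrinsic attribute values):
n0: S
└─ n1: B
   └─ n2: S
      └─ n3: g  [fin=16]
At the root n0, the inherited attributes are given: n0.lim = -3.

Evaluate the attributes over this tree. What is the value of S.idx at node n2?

2

1. n0.lim = -3  [given at root]
2. n1.lab = -7  [S.lim * 2 - 1]
3. n2.lim = -9  [B.lab * -2 - 23]
4. n3.fin = 16  [terminal]
5. n2.mk = 20  [S.lim + 29]
6. n2.idx = 2  [S.lim + 11]
7. n1.ok = "uq"  ["uq"]
8. n0.mk = -2  [-2]
9. n0.idx = 20  [S.lim + 23]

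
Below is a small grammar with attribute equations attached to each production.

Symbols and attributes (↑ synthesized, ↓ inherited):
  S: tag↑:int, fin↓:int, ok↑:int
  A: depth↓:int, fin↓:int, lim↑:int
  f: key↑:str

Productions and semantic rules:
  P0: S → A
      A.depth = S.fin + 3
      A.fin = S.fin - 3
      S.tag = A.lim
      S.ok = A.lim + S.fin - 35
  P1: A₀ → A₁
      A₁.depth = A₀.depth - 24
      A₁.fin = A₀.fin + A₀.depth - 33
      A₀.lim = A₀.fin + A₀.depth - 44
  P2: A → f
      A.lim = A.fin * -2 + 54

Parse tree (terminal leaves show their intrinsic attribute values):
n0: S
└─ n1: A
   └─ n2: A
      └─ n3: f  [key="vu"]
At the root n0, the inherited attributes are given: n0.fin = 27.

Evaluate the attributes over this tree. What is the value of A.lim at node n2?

12

1. n0.fin = 27  [given at root]
2. n1.depth = 30  [S.fin + 3]
3. n1.fin = 24  [S.fin - 3]
4. n2.depth = 6  [A₀.depth - 24]
5. n2.fin = 21  [A₀.fin + A₀.depth - 33]
6. n3.key = "vu"  [terminal]
7. n2.lim = 12  [A.fin * -2 + 54]
8. n1.lim = 10  [A₀.fin + A₀.depth - 44]
9. n0.tag = 10  [A.lim]
10. n0.ok = 2  [A.lim + S.fin - 35]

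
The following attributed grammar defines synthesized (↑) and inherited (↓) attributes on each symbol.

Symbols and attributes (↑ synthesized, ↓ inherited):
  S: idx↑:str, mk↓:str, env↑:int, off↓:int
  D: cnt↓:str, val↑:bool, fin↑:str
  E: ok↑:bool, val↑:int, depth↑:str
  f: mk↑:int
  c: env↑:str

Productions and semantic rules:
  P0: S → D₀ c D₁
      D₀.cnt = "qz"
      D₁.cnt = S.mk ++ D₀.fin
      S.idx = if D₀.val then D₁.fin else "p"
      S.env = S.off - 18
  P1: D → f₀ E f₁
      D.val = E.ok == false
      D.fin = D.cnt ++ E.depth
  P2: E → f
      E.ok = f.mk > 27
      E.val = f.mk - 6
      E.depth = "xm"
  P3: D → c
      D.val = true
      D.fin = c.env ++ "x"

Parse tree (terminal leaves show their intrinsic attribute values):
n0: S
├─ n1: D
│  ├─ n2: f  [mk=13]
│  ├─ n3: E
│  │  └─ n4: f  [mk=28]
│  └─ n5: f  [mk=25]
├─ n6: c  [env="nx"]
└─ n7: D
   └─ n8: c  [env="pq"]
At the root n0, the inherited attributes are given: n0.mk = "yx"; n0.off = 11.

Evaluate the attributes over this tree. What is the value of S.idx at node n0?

"p"

1. n0.mk = "yx"  [given at root]
2. n0.off = 11  [given at root]
3. n1.cnt = "qz"  ["qz"]
4. n2.mk = 13  [terminal]
5. n4.mk = 28  [terminal]
6. n3.ok = true  [f.mk > 27]
7. n3.val = 22  [f.mk - 6]
8. n3.depth = "xm"  ["xm"]
9. n5.mk = 25  [terminal]
10. n1.val = false  [E.ok == false]
11. n1.fin = "qzxm"  [D.cnt ++ E.depth]
12. n6.env = "nx"  [terminal]
13. n7.cnt = "yxqzxm"  [S.mk ++ D₀.fin]
14. n8.env = "pq"  [terminal]
15. n7.val = true  [true]
16. n7.fin = "pqx"  [c.env ++ "x"]
17. n0.idx = "p"  [if D₀.val then D₁.fin else "p"]
18. n0.env = -7  [S.off - 18]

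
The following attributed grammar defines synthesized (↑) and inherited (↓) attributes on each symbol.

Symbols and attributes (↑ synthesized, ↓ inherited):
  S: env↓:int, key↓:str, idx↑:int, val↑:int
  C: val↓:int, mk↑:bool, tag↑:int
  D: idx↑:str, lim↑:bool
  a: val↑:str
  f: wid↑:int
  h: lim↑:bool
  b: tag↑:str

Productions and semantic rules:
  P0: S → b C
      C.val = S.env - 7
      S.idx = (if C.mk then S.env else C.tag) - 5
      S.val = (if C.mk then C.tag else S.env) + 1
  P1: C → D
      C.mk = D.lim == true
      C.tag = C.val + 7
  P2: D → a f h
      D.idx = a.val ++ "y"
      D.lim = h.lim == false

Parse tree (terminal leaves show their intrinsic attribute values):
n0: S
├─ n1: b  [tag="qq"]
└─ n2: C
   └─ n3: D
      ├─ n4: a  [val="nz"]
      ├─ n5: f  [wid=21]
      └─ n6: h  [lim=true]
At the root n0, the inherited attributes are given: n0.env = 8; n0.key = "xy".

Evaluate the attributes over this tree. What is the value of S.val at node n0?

1. n0.env = 8  [given at root]
2. n0.key = "xy"  [given at root]
3. n1.tag = "qq"  [terminal]
4. n2.val = 1  [S.env - 7]
5. n4.val = "nz"  [terminal]
6. n5.wid = 21  [terminal]
7. n6.lim = true  [terminal]
8. n3.idx = "nzy"  [a.val ++ "y"]
9. n3.lim = false  [h.lim == false]
10. n2.mk = false  [D.lim == true]
11. n2.tag = 8  [C.val + 7]
12. n0.idx = 3  [(if C.mk then S.env else C.tag) - 5]
13. n0.val = 9  [(if C.mk then C.tag else S.env) + 1]

9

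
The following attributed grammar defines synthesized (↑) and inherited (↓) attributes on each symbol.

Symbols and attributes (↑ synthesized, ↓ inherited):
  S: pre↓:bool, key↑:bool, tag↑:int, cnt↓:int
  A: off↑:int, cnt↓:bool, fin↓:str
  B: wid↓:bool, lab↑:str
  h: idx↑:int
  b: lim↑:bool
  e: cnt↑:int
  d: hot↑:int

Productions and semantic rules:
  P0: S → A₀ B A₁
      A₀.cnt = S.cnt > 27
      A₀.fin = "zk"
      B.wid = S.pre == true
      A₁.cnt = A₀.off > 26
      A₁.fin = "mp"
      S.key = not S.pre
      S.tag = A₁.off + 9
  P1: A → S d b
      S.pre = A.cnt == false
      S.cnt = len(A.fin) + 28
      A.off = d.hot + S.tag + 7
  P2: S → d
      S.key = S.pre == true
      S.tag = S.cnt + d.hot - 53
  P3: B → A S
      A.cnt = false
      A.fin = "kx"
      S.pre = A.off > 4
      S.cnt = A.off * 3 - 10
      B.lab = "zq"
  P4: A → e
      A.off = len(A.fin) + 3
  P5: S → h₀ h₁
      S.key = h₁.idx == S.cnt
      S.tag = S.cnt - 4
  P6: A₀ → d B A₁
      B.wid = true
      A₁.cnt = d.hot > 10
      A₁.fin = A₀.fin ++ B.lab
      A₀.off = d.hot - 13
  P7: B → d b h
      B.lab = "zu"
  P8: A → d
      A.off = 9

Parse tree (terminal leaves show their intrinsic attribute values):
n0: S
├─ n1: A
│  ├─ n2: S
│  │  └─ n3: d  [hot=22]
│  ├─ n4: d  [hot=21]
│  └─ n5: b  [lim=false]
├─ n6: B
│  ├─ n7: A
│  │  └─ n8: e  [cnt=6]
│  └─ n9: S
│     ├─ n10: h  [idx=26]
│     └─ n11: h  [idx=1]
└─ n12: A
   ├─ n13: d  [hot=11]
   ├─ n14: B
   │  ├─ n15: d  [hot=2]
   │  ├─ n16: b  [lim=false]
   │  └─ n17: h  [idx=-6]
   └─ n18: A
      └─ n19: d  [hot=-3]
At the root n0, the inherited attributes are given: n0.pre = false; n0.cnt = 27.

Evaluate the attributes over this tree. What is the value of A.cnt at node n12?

true

1. n0.pre = false  [given at root]
2. n0.cnt = 27  [given at root]
3. n1.cnt = false  [S.cnt > 27]
4. n1.fin = "zk"  ["zk"]
5. n2.pre = true  [A.cnt == false]
6. n2.cnt = 30  [len(A.fin) + 28]
7. n3.hot = 22  [terminal]
8. n2.key = true  [S.pre == true]
9. n2.tag = -1  [S.cnt + d.hot - 53]
10. n4.hot = 21  [terminal]
11. n5.lim = false  [terminal]
12. n1.off = 27  [d.hot + S.tag + 7]
13. n6.wid = false  [S.pre == true]
14. n7.cnt = false  [false]
15. n7.fin = "kx"  ["kx"]
16. n8.cnt = 6  [terminal]
17. n7.off = 5  [len(A.fin) + 3]
18. n9.pre = true  [A.off > 4]
19. n9.cnt = 5  [A.off * 3 - 10]
20. n10.idx = 26  [terminal]
21. n11.idx = 1  [terminal]
22. n9.key = false  [h₁.idx == S.cnt]
23. n9.tag = 1  [S.cnt - 4]
24. n6.lab = "zq"  ["zq"]
25. n12.cnt = true  [A₀.off > 26]
26. n12.fin = "mp"  ["mp"]
27. n13.hot = 11  [terminal]
28. n14.wid = true  [true]
29. n15.hot = 2  [terminal]
30. n16.lim = false  [terminal]
31. n17.idx = -6  [terminal]
32. n14.lab = "zu"  ["zu"]
33. n18.cnt = true  [d.hot > 10]
34. n18.fin = "mpzu"  [A₀.fin ++ B.lab]
35. n19.hot = -3  [terminal]
36. n18.off = 9  [9]
37. n12.off = -2  [d.hot - 13]
38. n0.key = true  [not S.pre]
39. n0.tag = 7  [A₁.off + 9]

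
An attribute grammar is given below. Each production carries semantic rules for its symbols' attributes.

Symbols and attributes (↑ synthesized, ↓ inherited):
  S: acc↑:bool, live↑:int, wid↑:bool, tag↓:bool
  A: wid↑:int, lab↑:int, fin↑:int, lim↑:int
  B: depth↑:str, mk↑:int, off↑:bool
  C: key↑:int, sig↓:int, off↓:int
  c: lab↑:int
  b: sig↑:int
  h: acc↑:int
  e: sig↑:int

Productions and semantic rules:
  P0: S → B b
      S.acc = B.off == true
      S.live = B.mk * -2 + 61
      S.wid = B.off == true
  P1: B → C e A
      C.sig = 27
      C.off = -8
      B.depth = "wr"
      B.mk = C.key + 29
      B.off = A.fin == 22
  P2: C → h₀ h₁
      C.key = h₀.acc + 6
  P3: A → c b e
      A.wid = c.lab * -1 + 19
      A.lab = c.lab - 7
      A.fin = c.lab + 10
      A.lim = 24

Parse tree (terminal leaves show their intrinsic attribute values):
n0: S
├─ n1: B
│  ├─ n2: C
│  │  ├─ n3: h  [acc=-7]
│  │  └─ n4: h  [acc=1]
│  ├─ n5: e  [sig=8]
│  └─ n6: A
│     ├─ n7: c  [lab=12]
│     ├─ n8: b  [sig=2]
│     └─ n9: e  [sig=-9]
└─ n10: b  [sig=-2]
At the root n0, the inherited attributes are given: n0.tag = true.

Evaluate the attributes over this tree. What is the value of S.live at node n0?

5

1. n0.tag = true  [given at root]
2. n2.sig = 27  [27]
3. n2.off = -8  [-8]
4. n3.acc = -7  [terminal]
5. n4.acc = 1  [terminal]
6. n2.key = -1  [h₀.acc + 6]
7. n5.sig = 8  [terminal]
8. n7.lab = 12  [terminal]
9. n8.sig = 2  [terminal]
10. n9.sig = -9  [terminal]
11. n6.wid = 7  [c.lab * -1 + 19]
12. n6.lab = 5  [c.lab - 7]
13. n6.fin = 22  [c.lab + 10]
14. n6.lim = 24  [24]
15. n1.depth = "wr"  ["wr"]
16. n1.mk = 28  [C.key + 29]
17. n1.off = true  [A.fin == 22]
18. n10.sig = -2  [terminal]
19. n0.acc = true  [B.off == true]
20. n0.live = 5  [B.mk * -2 + 61]
21. n0.wid = true  [B.off == true]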